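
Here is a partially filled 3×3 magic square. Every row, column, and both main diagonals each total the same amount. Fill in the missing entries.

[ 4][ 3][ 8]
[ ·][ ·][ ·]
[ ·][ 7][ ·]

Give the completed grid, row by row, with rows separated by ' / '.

4 3 8 / 9 5 1 / 2 7 6

Row 1 is already complete: 4 + 3 + 8 = 15, so that is the magic constant.
Using column 2: 3 + 7 + ? → (2,2) = 15 − 10 = 5.
Main diagonal needs 15; the known cells sum to 9, so (3,3) = 6.
Anti-diagonal: 8 + 5 + ? = 15, so (3,1) = 2.
The remaining cell in column 1 is (2,1) = 15 − 6 = 9.
The remaining cell in column 3 is (2,3) = 15 − 14 = 1.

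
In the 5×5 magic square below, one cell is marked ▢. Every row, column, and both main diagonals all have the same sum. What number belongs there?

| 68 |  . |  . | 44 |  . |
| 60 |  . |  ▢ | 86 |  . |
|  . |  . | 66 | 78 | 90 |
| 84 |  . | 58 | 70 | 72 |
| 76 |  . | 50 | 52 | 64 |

Column 4 is complete and sums to 330; that is the magic constant.
Row 4: 84 + 58 + 70 + 72 + ? = 330, so (4,2) = 46.
Row 5 must total 330; the given cells sum to 242, so (5,2) = 88.
The remaining cell in column 1 is (3,1) = 330 − 288 = 42.
Main diagonal: 68 + 66 + 70 + 64 + ? = 330, so (2,2) = 62.
The remaining cell in anti-diagonal is (1,5) = 330 − 274 = 56.
Row 3 needs 330; the known cells sum to 276, so (3,2) = 54.
The remaining cell in column 2 is (1,2) = 330 − 250 = 80.
From column 5, 330 − (56 + 90 + 72 + 64) gives (2,5) = 48.
The remaining cell in row 1 is (1,3) = 330 − 248 = 82.
Row 2 needs 330; the known cells sum to 256, so (2,3) = 74.

74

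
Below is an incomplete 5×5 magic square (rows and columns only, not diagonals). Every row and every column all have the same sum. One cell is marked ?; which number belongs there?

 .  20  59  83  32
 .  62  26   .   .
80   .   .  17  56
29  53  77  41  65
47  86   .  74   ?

23

Row 4 is complete and sums to 265; that is the magic constant.
Row 1 needs 265; the known cells sum to 194, so (1,1) = 71.
Column 1: 71 + 80 + 29 + 47 + ? = 265, so (2,1) = 38.
Column 2 must total 265; the given cells sum to 221, so (3,2) = 44.
Column 4: 83 + 17 + 41 + 74 + ? = 265, so (2,4) = 50.
The remaining cell in row 2 is (2,5) = 265 − 176 = 89.
Row 3 needs 265; the known cells sum to 197, so (3,3) = 68.
The remaining cell in column 3 is (5,3) = 265 − 230 = 35.
From column 5, 265 − (32 + 89 + 56 + 65) gives (5,5) = 23.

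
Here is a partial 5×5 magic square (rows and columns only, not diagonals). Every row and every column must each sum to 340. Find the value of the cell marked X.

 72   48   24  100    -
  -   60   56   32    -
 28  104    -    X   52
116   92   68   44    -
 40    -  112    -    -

76

Row 1: 72 + 48 + 24 + 100 + ? = 340, so (1,5) = 96.
The remaining cell in row 4 is (4,5) = 340 − 320 = 20.
Column 1 needs 340; the known cells sum to 256, so (2,1) = 84.
Column 2 needs 340; the known cells sum to 304, so (5,2) = 36.
Column 3 must total 340; the given cells sum to 260, so (3,3) = 80.
The remaining cell in row 2 is (2,5) = 340 − 232 = 108.
Using row 3: 28 + 104 + 80 + 52 + ? → (3,4) = 340 − 264 = 76.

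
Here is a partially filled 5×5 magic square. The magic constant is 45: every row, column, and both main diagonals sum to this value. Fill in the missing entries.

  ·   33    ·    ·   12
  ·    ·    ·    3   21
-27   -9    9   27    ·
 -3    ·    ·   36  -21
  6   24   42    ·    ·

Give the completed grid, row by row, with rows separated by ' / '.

Row 3 must total 45; the given cells sum to 0, so (3,5) = 45.
Column 5: 12 + 21 + 45 + (-21) + ? = 45, so (5,5) = -12.
Anti-diagonal: 12 + 3 + 9 + 6 + ? = 45, so (4,2) = 15.
Using row 4: -3 + 15 + 36 + (-21) + ? → (4,3) = 45 − 27 = 18.
Row 5: 6 + 24 + 42 + (-12) + ? = 45, so (5,4) = -15.
From column 2, 45 − (33 + (-9) + 15 + 24) gives (2,2) = -18.
From column 4, 45 − (3 + 27 + 36 + (-15)) gives (1,4) = -6.
The remaining cell in main diagonal is (1,1) = 45 − 15 = 30.
Row 1 must total 45; the given cells sum to 69, so (1,3) = -24.
Column 1 needs 45; the known cells sum to 6, so (2,1) = 39.
From column 3, 45 − (-24 + 9 + 18 + 42) gives (2,3) = 0.

30 33 -24 -6 12 / 39 -18 0 3 21 / -27 -9 9 27 45 / -3 15 18 36 -21 / 6 24 42 -15 -12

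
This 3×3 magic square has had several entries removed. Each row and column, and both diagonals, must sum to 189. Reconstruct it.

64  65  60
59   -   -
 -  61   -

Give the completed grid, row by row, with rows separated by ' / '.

64 65 60 / 59 63 67 / 66 61 62

Column 1 must total 189; the given cells sum to 123, so (3,1) = 66.
Column 2 needs 189; the known cells sum to 126, so (2,2) = 63.
Using main diagonal: 64 + 63 + ? → (3,3) = 189 − 127 = 62.
Row 2 needs 189; the known cells sum to 122, so (2,3) = 67.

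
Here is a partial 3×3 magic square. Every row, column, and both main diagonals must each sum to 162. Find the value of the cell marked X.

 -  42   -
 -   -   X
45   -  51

48

Row 3 needs 162; the known cells sum to 96, so (3,2) = 66.
Column 2: 42 + 66 + ? = 162, so (2,2) = 54.
Using main diagonal: 54 + 51 + ? → (1,1) = 162 − 105 = 57.
From anti-diagonal, 162 − (54 + 45) gives (1,3) = 63.
Column 1 must total 162; the given cells sum to 102, so (2,1) = 60.
From column 3, 162 − (63 + 51) gives (2,3) = 48.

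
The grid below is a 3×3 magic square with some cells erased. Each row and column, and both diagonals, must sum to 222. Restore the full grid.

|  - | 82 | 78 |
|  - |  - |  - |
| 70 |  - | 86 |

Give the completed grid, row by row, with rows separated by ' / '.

62 82 78 / 90 74 58 / 70 66 86

Row 1 needs 222; the known cells sum to 160, so (1,1) = 62.
From row 3, 222 − (70 + 86) gives (3,2) = 66.
Column 1: 62 + 70 + ? = 222, so (2,1) = 90.
Column 2 must total 222; the given cells sum to 148, so (2,2) = 74.
From column 3, 222 − (78 + 86) gives (2,3) = 58.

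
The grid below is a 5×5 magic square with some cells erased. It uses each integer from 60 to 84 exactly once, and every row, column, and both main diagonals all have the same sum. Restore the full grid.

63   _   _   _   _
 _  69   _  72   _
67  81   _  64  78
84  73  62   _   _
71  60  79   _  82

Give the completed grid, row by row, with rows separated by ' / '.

The entries are 60 through 84, which sum to 1800, so each line sums to 1800/5 = 360.
The remaining cell in row 3 is (3,3) = 360 − 290 = 70.
Using row 5: 71 + 60 + 79 + 82 + ? → (5,4) = 360 − 292 = 68.
Column 1: 63 + 67 + 84 + 71 + ? = 360, so (2,1) = 75.
Column 2 needs 360; the known cells sum to 283, so (1,2) = 77.
Main diagonal must total 360; the given cells sum to 284, so (4,4) = 76.
Using anti-diagonal: 72 + 70 + 73 + 71 + ? → (1,5) = 360 − 286 = 74.
From row 4, 360 − (84 + 73 + 62 + 76) gives (4,5) = 65.
The remaining cell in column 4 is (1,4) = 360 − 280 = 80.
Using column 5: 74 + 78 + 65 + 82 + ? → (2,5) = 360 − 299 = 61.
Using row 1: 63 + 77 + 80 + 74 + ? → (1,3) = 360 − 294 = 66.
Row 2 must total 360; the given cells sum to 277, so (2,3) = 83.

63 77 66 80 74 / 75 69 83 72 61 / 67 81 70 64 78 / 84 73 62 76 65 / 71 60 79 68 82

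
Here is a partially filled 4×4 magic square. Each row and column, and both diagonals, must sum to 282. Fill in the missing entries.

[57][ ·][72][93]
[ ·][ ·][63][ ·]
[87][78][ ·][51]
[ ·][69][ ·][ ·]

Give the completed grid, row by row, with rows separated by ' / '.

Row 1 needs 282; the known cells sum to 222, so (1,2) = 60.
Row 3 must total 282; the given cells sum to 216, so (3,3) = 66.
Column 2: 60 + 78 + 69 + ? = 282, so (2,2) = 75.
Using column 3: 72 + 63 + 66 + ? → (4,3) = 282 − 201 = 81.
Main diagonal needs 282; the known cells sum to 198, so (4,4) = 84.
Anti-diagonal: 93 + 63 + 78 + ? = 282, so (4,1) = 48.
Column 1 must total 282; the given cells sum to 192, so (2,1) = 90.
Column 4 must total 282; the given cells sum to 228, so (2,4) = 54.

57 60 72 93 / 90 75 63 54 / 87 78 66 51 / 48 69 81 84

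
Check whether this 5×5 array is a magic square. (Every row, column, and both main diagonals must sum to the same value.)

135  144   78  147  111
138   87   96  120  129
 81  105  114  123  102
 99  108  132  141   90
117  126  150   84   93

Row 1: 135 + 144 + 78 + 147 + 111 = 615.
Row 2: 138 + 87 + 96 + 120 + 129 = 570.
Row 3: 81 + 105 + 114 + 123 + 102 = 525.
Row 4: 99 + 108 + 132 + 141 + 90 = 570.
Row 5: 117 + 126 + 150 + 84 + 93 = 570.
Column 1: 135 + 138 + 81 + 99 + 117 = 570.
Column 2: 144 + 87 + 105 + 108 + 126 = 570.
Column 3: 78 + 96 + 114 + 132 + 150 = 570.
Column 4: 147 + 120 + 123 + 141 + 84 = 615.
Column 5: 111 + 129 + 102 + 90 + 93 = 525.
Main diagonal: 135 + 87 + 114 + 141 + 93 = 570.
Anti-diagonal: 111 + 120 + 114 + 108 + 117 = 570.

No — column 5 sums to 525 but column 3 sums to 570.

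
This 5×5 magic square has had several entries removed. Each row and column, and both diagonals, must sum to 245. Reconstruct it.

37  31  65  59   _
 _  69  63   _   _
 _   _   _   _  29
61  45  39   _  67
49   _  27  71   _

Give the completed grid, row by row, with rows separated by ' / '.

From row 1, 245 − (37 + 31 + 65 + 59) gives (1,5) = 53.
Using row 4: 61 + 45 + 39 + 67 + ? → (4,4) = 245 − 212 = 33.
Column 3 needs 245; the known cells sum to 194, so (3,3) = 51.
Main diagonal: 37 + 69 + 51 + 33 + ? = 245, so (5,5) = 55.
From anti-diagonal, 245 − (53 + 51 + 45 + 49) gives (2,4) = 47.
Row 5 needs 245; the known cells sum to 202, so (5,2) = 43.
Using column 2: 31 + 69 + 45 + 43 + ? → (3,2) = 245 − 188 = 57.
Column 4 must total 245; the given cells sum to 210, so (3,4) = 35.
Column 5 must total 245; the given cells sum to 204, so (2,5) = 41.
Row 2 needs 245; the known cells sum to 220, so (2,1) = 25.
From row 3, 245 − (57 + 51 + 35 + 29) gives (3,1) = 73.

37 31 65 59 53 / 25 69 63 47 41 / 73 57 51 35 29 / 61 45 39 33 67 / 49 43 27 71 55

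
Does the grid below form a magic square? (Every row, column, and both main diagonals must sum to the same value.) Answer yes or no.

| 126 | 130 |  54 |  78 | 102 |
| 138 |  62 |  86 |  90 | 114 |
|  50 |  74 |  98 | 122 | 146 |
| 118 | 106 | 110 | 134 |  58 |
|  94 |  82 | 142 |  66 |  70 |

Row 1: 126 + 130 + 54 + 78 + 102 = 490.
Row 2: 138 + 62 + 86 + 90 + 114 = 490.
Row 3: 50 + 74 + 98 + 122 + 146 = 490.
Row 4: 118 + 106 + 110 + 134 + 58 = 526.
Row 5: 94 + 82 + 142 + 66 + 70 = 454.
Column 1: 126 + 138 + 50 + 118 + 94 = 526.
Column 2: 130 + 62 + 74 + 106 + 82 = 454.
Column 3: 54 + 86 + 98 + 110 + 142 = 490.
Column 4: 78 + 90 + 122 + 134 + 66 = 490.
Column 5: 102 + 114 + 146 + 58 + 70 = 490.
Main diagonal: 126 + 62 + 98 + 134 + 70 = 490.
Anti-diagonal: 102 + 90 + 98 + 106 + 94 = 490.

No — row 5 sums to 454 but column 1 sums to 526.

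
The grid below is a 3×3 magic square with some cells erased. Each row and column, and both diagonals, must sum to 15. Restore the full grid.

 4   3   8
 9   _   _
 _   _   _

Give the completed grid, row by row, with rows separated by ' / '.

4 3 8 / 9 5 1 / 2 7 6

Column 1 needs 15; the known cells sum to 13, so (3,1) = 2.
Using anti-diagonal: 8 + 2 + ? → (2,2) = 15 − 10 = 5.
The remaining cell in row 2 is (2,3) = 15 − 14 = 1.
Column 2: 3 + 5 + ? = 15, so (3,2) = 7.
Using column 3: 8 + 1 + ? → (3,3) = 15 − 9 = 6.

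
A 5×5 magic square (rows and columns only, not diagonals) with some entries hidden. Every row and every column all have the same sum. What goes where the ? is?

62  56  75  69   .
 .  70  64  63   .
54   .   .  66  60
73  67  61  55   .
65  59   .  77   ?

Column 4 is complete and sums to 330; that is the magic constant.
Row 1 needs 330; the known cells sum to 262, so (1,5) = 68.
From row 4, 330 − (73 + 67 + 61 + 55) gives (4,5) = 74.
Using column 1: 62 + 54 + 73 + 65 + ? → (2,1) = 330 − 254 = 76.
The remaining cell in column 2 is (3,2) = 330 − 252 = 78.
Row 2 must total 330; the given cells sum to 273, so (2,5) = 57.
Row 3: 54 + 78 + 66 + 60 + ? = 330, so (3,3) = 72.
Using column 3: 75 + 64 + 72 + 61 + ? → (5,3) = 330 − 272 = 58.
From column 5, 330 − (68 + 57 + 60 + 74) gives (5,5) = 71.

71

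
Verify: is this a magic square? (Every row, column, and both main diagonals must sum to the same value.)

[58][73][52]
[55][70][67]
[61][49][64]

No — column 3 sums to 183 but main diagonal sums to 192.

Row 1: 58 + 73 + 52 = 183.
Row 2: 55 + 70 + 67 = 192.
Row 3: 61 + 49 + 64 = 174.
Column 1: 58 + 55 + 61 = 174.
Column 2: 73 + 70 + 49 = 192.
Column 3: 52 + 67 + 64 = 183.
Main diagonal: 58 + 70 + 64 = 192.
Anti-diagonal: 52 + 70 + 61 = 183.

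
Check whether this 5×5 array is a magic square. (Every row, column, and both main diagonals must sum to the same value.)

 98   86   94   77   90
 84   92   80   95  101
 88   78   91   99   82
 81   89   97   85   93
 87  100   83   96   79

No — row 2 sums to 452 but column 3 sums to 445.

Row 1: 98 + 86 + 94 + 77 + 90 = 445.
Row 2: 84 + 92 + 80 + 95 + 101 = 452.
Row 3: 88 + 78 + 91 + 99 + 82 = 438.
Row 4: 81 + 89 + 97 + 85 + 93 = 445.
Row 5: 87 + 100 + 83 + 96 + 79 = 445.
Column 1: 98 + 84 + 88 + 81 + 87 = 438.
Column 2: 86 + 92 + 78 + 89 + 100 = 445.
Column 3: 94 + 80 + 91 + 97 + 83 = 445.
Column 4: 77 + 95 + 99 + 85 + 96 = 452.
Column 5: 90 + 101 + 82 + 93 + 79 = 445.
Main diagonal: 98 + 92 + 91 + 85 + 79 = 445.
Anti-diagonal: 90 + 95 + 91 + 89 + 87 = 452.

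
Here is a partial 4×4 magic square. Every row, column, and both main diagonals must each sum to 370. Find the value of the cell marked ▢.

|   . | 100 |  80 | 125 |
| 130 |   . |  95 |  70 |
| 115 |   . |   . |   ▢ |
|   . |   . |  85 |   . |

Row 1: 100 + 80 + 125 + ? = 370, so (1,1) = 65.
The remaining cell in row 2 is (2,2) = 370 − 295 = 75.
Using column 1: 65 + 130 + 115 + ? → (4,1) = 370 − 310 = 60.
From column 3, 370 − (80 + 95 + 85) gives (3,3) = 110.
Main diagonal needs 370; the known cells sum to 250, so (4,4) = 120.
Anti-diagonal: 125 + 95 + 60 + ? = 370, so (3,2) = 90.
The remaining cell in row 3 is (3,4) = 370 − 315 = 55.

55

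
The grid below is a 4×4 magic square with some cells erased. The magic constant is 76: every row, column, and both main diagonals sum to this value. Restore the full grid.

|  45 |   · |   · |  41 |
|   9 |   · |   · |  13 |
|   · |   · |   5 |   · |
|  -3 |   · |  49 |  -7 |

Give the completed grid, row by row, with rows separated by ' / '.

45 -11 1 41 / 9 33 21 13 / 25 17 5 29 / -3 37 49 -7

Row 4 must total 76; the given cells sum to 39, so (4,2) = 37.
From column 1, 76 − (45 + 9 + (-3)) gives (3,1) = 25.
Column 4 needs 76; the known cells sum to 47, so (3,4) = 29.
The remaining cell in main diagonal is (2,2) = 76 − 43 = 33.
Row 2 needs 76; the known cells sum to 55, so (2,3) = 21.
Row 3 needs 76; the known cells sum to 59, so (3,2) = 17.
Column 2 needs 76; the known cells sum to 87, so (1,2) = -11.
Column 3: 21 + 5 + 49 + ? = 76, so (1,3) = 1.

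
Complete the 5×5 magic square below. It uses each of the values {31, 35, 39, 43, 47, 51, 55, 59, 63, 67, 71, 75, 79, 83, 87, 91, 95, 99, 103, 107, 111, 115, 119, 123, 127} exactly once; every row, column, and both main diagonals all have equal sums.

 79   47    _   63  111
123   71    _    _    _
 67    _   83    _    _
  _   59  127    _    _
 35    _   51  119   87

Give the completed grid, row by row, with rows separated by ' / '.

79 47 95 63 111 / 123 71 39 107 55 / 67 115 83 31 99 / 91 59 127 75 43 / 35 103 51 119 87

The 25 entries sum to 1975, so each line sums to 1975/5 = 395.
From row 1, 395 − (79 + 47 + 63 + 111) gives (1,3) = 95.
Row 5 needs 395; the known cells sum to 292, so (5,2) = 103.
The remaining cell in column 1 is (4,1) = 395 − 304 = 91.
Column 2 needs 395; the known cells sum to 280, so (3,2) = 115.
The remaining cell in column 3 is (2,3) = 395 − 356 = 39.
Main diagonal needs 395; the known cells sum to 320, so (4,4) = 75.
Anti-diagonal needs 395; the known cells sum to 288, so (2,4) = 107.
Using row 2: 123 + 71 + 39 + 107 + ? → (2,5) = 395 − 340 = 55.
Row 4 must total 395; the given cells sum to 352, so (4,5) = 43.
Using column 4: 63 + 107 + 75 + 119 + ? → (3,4) = 395 − 364 = 31.
Column 5: 111 + 55 + 43 + 87 + ? = 395, so (3,5) = 99.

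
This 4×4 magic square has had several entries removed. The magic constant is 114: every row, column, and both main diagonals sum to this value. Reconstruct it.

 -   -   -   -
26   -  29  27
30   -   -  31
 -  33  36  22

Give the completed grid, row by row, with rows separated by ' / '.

35 21 24 34 / 26 32 29 27 / 30 28 25 31 / 23 33 36 22

Row 2 needs 114; the known cells sum to 82, so (2,2) = 32.
The remaining cell in row 4 is (4,1) = 114 − 91 = 23.
Column 1 needs 114; the known cells sum to 79, so (1,1) = 35.
Column 4 needs 114; the known cells sum to 80, so (1,4) = 34.
Main diagonal needs 114; the known cells sum to 89, so (3,3) = 25.
Using anti-diagonal: 34 + 29 + 23 + ? → (3,2) = 114 − 86 = 28.
The remaining cell in column 2 is (1,2) = 114 − 93 = 21.
Column 3 needs 114; the known cells sum to 90, so (1,3) = 24.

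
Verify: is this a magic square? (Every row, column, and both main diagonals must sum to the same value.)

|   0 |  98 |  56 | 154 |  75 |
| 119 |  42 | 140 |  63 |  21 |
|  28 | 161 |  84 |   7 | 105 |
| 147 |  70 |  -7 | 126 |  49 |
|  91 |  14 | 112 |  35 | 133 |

No — anti-diagonal sums to 383 but row 2 sums to 385.

Row 1: 0 + 98 + 56 + 154 + 75 = 383.
Row 2: 119 + 42 + 140 + 63 + 21 = 385.
Row 3: 28 + 161 + 84 + 7 + 105 = 385.
Row 4: 147 + 70 + (-7) + 126 + 49 = 385.
Row 5: 91 + 14 + 112 + 35 + 133 = 385.
Column 1: 0 + 119 + 28 + 147 + 91 = 385.
Column 2: 98 + 42 + 161 + 70 + 14 = 385.
Column 3: 56 + 140 + 84 + (-7) + 112 = 385.
Column 4: 154 + 63 + 7 + 126 + 35 = 385.
Column 5: 75 + 21 + 105 + 49 + 133 = 383.
Main diagonal: 0 + 42 + 84 + 126 + 133 = 385.
Anti-diagonal: 75 + 63 + 84 + 70 + 91 = 383.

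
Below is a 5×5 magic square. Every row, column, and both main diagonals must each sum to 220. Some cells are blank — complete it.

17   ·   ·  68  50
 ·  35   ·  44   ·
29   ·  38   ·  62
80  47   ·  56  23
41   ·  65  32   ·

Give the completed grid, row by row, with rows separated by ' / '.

Using row 4: 80 + 47 + 56 + 23 + ? → (4,3) = 220 − 206 = 14.
From column 1, 220 − (17 + 29 + 80 + 41) gives (2,1) = 53.
Column 4 needs 220; the known cells sum to 200, so (3,4) = 20.
From main diagonal, 220 − (17 + 35 + 38 + 56) gives (5,5) = 74.
Row 3: 29 + 38 + 20 + 62 + ? = 220, so (3,2) = 71.
From row 5, 220 − (41 + 65 + 32 + 74) gives (5,2) = 8.
Column 2 needs 220; the known cells sum to 161, so (1,2) = 59.
Column 5: 50 + 62 + 23 + 74 + ? = 220, so (2,5) = 11.
From row 1, 220 − (17 + 59 + 68 + 50) gives (1,3) = 26.
The remaining cell in row 2 is (2,3) = 220 − 143 = 77.

17 59 26 68 50 / 53 35 77 44 11 / 29 71 38 20 62 / 80 47 14 56 23 / 41 8 65 32 74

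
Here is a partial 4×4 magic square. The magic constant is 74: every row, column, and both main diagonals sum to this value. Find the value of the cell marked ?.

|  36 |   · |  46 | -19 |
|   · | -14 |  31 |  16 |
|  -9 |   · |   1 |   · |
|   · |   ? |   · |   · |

Row 1 must total 74; the given cells sum to 63, so (1,2) = 11.
Using row 2: -14 + 31 + 16 + ? → (2,1) = 74 − 33 = 41.
From column 1, 74 − (36 + 41 + (-9)) gives (4,1) = 6.
Column 3 must total 74; the given cells sum to 78, so (4,3) = -4.
The remaining cell in main diagonal is (4,4) = 74 − 23 = 51.
From anti-diagonal, 74 − (-19 + 31 + 6) gives (3,2) = 56.
From row 3, 74 − (-9 + 56 + 1) gives (3,4) = 26.
Using row 4: 6 + (-4) + 51 + ? → (4,2) = 74 − 53 = 21.

21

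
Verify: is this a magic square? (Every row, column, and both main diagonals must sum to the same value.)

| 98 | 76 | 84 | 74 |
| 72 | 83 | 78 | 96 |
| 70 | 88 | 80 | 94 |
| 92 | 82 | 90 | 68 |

No — column 2 sums to 329 but column 4 sums to 332.

Row 1: 98 + 76 + 84 + 74 = 332.
Row 2: 72 + 83 + 78 + 96 = 329.
Row 3: 70 + 88 + 80 + 94 = 332.
Row 4: 92 + 82 + 90 + 68 = 332.
Column 1: 98 + 72 + 70 + 92 = 332.
Column 2: 76 + 83 + 88 + 82 = 329.
Column 3: 84 + 78 + 80 + 90 = 332.
Column 4: 74 + 96 + 94 + 68 = 332.
Main diagonal: 98 + 83 + 80 + 68 = 329.
Anti-diagonal: 74 + 78 + 88 + 92 = 332.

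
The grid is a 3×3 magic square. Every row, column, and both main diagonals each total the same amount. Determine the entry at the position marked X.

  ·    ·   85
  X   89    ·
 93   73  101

Anti-diagonal is complete and sums to 267; that is the magic constant.
Column 2 needs 267; the known cells sum to 162, so (1,2) = 105.
Column 3 must total 267; the given cells sum to 186, so (2,3) = 81.
Main diagonal needs 267; the known cells sum to 190, so (1,1) = 77.
Using row 2: 89 + 81 + ? → (2,1) = 267 − 170 = 97.

97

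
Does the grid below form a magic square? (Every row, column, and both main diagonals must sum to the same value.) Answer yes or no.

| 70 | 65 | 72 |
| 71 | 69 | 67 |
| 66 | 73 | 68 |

Row 1: 70 + 65 + 72 = 207.
Row 2: 71 + 69 + 67 = 207.
Row 3: 66 + 73 + 68 = 207.
Column 1: 70 + 71 + 66 = 207.
Column 2: 65 + 69 + 73 = 207.
Column 3: 72 + 67 + 68 = 207.
Main diagonal: 70 + 69 + 68 = 207.
Anti-diagonal: 72 + 69 + 66 = 207.
All lines sum to 207.

Yes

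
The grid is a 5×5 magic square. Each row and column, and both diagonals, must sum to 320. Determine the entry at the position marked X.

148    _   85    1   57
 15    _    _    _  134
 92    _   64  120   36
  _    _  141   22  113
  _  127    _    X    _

99

Row 1 must total 320; the given cells sum to 291, so (1,2) = 29.
Row 3: 92 + 64 + 120 + 36 + ? = 320, so (3,2) = 8.
Column 5 needs 320; the known cells sum to 340, so (5,5) = -20.
Using main diagonal: 148 + 64 + 22 + (-20) + ? → (2,2) = 320 − 214 = 106.
From column 2, 320 − (29 + 106 + 8 + 127) gives (4,2) = 50.
The remaining cell in row 4 is (4,1) = 320 − 326 = -6.
Column 1 must total 320; the given cells sum to 249, so (5,1) = 71.
From anti-diagonal, 320 − (57 + 64 + 50 + 71) gives (2,4) = 78.
From row 2, 320 − (15 + 106 + 78 + 134) gives (2,3) = -13.
Column 3: 85 + (-13) + 64 + 141 + ? = 320, so (5,3) = 43.
The remaining cell in column 4 is (5,4) = 320 − 221 = 99.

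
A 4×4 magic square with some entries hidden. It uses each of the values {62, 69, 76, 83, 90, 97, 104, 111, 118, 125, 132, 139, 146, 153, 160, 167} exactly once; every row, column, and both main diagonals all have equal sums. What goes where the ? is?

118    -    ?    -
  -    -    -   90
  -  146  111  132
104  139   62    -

160

The 16 entries sum to 1832, so each line sums to 1832/4 = 458.
Row 3: 146 + 111 + 132 + ? = 458, so (3,1) = 69.
The remaining cell in row 4 is (4,4) = 458 − 305 = 153.
The remaining cell in column 1 is (2,1) = 458 − 291 = 167.
Column 4 must total 458; the given cells sum to 375, so (1,4) = 83.
From main diagonal, 458 − (118 + 111 + 153) gives (2,2) = 76.
Anti-diagonal: 83 + 146 + 104 + ? = 458, so (2,3) = 125.
Column 2: 76 + 146 + 139 + ? = 458, so (1,2) = 97.
The remaining cell in column 3 is (1,3) = 458 − 298 = 160.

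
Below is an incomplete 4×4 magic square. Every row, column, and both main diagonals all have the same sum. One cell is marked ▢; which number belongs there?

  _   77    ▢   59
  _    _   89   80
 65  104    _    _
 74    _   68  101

Anti-diagonal is complete and sums to 326; that is the magic constant.
From row 4, 326 − (74 + 68 + 101) gives (4,2) = 83.
Column 2 needs 326; the known cells sum to 264, so (2,2) = 62.
Column 4: 59 + 80 + 101 + ? = 326, so (3,4) = 86.
From row 2, 326 − (62 + 89 + 80) gives (2,1) = 95.
From row 3, 326 − (65 + 104 + 86) gives (3,3) = 71.
Column 1: 95 + 65 + 74 + ? = 326, so (1,1) = 92.
Using column 3: 89 + 71 + 68 + ? → (1,3) = 326 − 228 = 98.

98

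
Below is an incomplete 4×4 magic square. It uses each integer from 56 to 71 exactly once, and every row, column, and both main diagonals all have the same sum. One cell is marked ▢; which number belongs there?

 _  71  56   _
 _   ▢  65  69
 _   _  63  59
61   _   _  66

The entries are 56 through 71, which sum to 1016, so each line sums to 1016/4 = 254.
Using column 3: 56 + 65 + 63 + ? → (4,3) = 254 − 184 = 70.
Column 4 must total 254; the given cells sum to 194, so (1,4) = 60.
Anti-diagonal: 60 + 65 + 61 + ? = 254, so (3,2) = 68.
Row 1: 71 + 56 + 60 + ? = 254, so (1,1) = 67.
From row 3, 254 − (68 + 63 + 59) gives (3,1) = 64.
Row 4 must total 254; the given cells sum to 197, so (4,2) = 57.
The remaining cell in column 1 is (2,1) = 254 − 192 = 62.
Using column 2: 71 + 68 + 57 + ? → (2,2) = 254 − 196 = 58.

58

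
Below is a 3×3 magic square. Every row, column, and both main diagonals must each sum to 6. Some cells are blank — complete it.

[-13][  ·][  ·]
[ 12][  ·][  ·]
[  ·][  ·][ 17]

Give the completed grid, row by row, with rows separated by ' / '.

Column 1: -13 + 12 + ? = 6, so (3,1) = 7.
From main diagonal, 6 − (-13 + 17) gives (2,2) = 2.
From anti-diagonal, 6 − (2 + 7) gives (1,3) = -3.
Row 1: -13 + (-3) + ? = 6, so (1,2) = 22.
The remaining cell in row 2 is (2,3) = 6 − 14 = -8.
Using row 3: 7 + 17 + ? → (3,2) = 6 − 24 = -18.

-13 22 -3 / 12 2 -8 / 7 -18 17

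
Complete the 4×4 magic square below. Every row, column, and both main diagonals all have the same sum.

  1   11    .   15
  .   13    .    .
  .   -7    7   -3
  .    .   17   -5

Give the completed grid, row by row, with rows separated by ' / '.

Main diagonal is already complete: 1 + 13 + 7 + -5 = 16, so that is the magic constant.
Using row 1: 1 + 11 + 15 + ? → (1,3) = 16 − 27 = -11.
The remaining cell in row 3 is (3,1) = 16 − (-3) = 19.
The remaining cell in column 2 is (4,2) = 16 − 17 = -1.
Column 3 needs 16; the known cells sum to 13, so (2,3) = 3.
Column 4 must total 16; the given cells sum to 7, so (2,4) = 9.
The remaining cell in anti-diagonal is (4,1) = 16 − 11 = 5.
Using row 2: 13 + 3 + 9 + ? → (2,1) = 16 − 25 = -9.

1 11 -11 15 / -9 13 3 9 / 19 -7 7 -3 / 5 -1 17 -5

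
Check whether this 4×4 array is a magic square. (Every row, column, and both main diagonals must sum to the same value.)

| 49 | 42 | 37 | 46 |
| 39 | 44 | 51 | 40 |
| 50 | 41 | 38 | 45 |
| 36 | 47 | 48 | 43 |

Row 1: 49 + 42 + 37 + 46 = 174.
Row 2: 39 + 44 + 51 + 40 = 174.
Row 3: 50 + 41 + 38 + 45 = 174.
Row 4: 36 + 47 + 48 + 43 = 174.
Column 1: 49 + 39 + 50 + 36 = 174.
Column 2: 42 + 44 + 41 + 47 = 174.
Column 3: 37 + 51 + 38 + 48 = 174.
Column 4: 46 + 40 + 45 + 43 = 174.
Main diagonal: 49 + 44 + 38 + 43 = 174.
Anti-diagonal: 46 + 51 + 41 + 36 = 174.
All lines sum to 174.

Yes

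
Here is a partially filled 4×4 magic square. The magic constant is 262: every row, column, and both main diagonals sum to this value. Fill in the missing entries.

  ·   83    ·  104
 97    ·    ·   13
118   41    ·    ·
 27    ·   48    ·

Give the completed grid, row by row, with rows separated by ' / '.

20 83 55 104 / 97 62 90 13 / 118 41 69 34 / 27 76 48 111

The remaining cell in column 1 is (1,1) = 262 − 242 = 20.
Anti-diagonal needs 262; the known cells sum to 172, so (2,3) = 90.
The remaining cell in row 1 is (1,3) = 262 − 207 = 55.
The remaining cell in row 2 is (2,2) = 262 − 200 = 62.
From column 2, 262 − (83 + 62 + 41) gives (4,2) = 76.
Column 3: 55 + 90 + 48 + ? = 262, so (3,3) = 69.
Main diagonal needs 262; the known cells sum to 151, so (4,4) = 111.
Using row 3: 118 + 41 + 69 + ? → (3,4) = 262 − 228 = 34.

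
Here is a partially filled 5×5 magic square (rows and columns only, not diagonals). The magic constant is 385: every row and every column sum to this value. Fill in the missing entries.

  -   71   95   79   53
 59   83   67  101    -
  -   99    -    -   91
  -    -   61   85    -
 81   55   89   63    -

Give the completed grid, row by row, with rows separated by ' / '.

87 71 95 79 53 / 59 83 67 101 75 / 65 99 73 57 91 / 93 77 61 85 69 / 81 55 89 63 97

From row 1, 385 − (71 + 95 + 79 + 53) gives (1,1) = 87.
From row 2, 385 − (59 + 83 + 67 + 101) gives (2,5) = 75.
Using row 5: 81 + 55 + 89 + 63 + ? → (5,5) = 385 − 288 = 97.
Column 2: 71 + 83 + 99 + 55 + ? = 385, so (4,2) = 77.
Using column 3: 95 + 67 + 61 + 89 + ? → (3,3) = 385 − 312 = 73.
Column 4 must total 385; the given cells sum to 328, so (3,4) = 57.
Using column 5: 53 + 75 + 91 + 97 + ? → (4,5) = 385 − 316 = 69.
Row 3: 99 + 73 + 57 + 91 + ? = 385, so (3,1) = 65.
Row 4 must total 385; the given cells sum to 292, so (4,1) = 93.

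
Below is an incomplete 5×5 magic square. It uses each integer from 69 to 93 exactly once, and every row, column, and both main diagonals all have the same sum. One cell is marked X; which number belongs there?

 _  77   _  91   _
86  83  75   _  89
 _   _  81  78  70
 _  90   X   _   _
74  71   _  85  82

The entries are 69 through 93, which sum to 2025, so each line sums to 2025/5 = 405.
From row 2, 405 − (86 + 83 + 75 + 89) gives (2,4) = 72.
Row 5 must total 405; the given cells sum to 312, so (5,3) = 93.
Column 2 needs 405; the known cells sum to 321, so (3,2) = 84.
From column 4, 405 − (91 + 72 + 78 + 85) gives (4,4) = 79.
Main diagonal must total 405; the given cells sum to 325, so (1,1) = 80.
Anti-diagonal: 72 + 81 + 90 + 74 + ? = 405, so (1,5) = 88.
Row 1 must total 405; the given cells sum to 336, so (1,3) = 69.
The remaining cell in row 3 is (3,1) = 405 − 313 = 92.
Column 1: 80 + 86 + 92 + 74 + ? = 405, so (4,1) = 73.
Using column 3: 69 + 75 + 81 + 93 + ? → (4,3) = 405 − 318 = 87.

87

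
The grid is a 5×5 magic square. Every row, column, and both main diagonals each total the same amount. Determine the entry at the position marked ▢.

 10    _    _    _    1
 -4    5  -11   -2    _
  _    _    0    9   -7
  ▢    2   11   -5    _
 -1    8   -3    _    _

Anti-diagonal is complete and sums to 0; that is the magic constant.
Using row 2: -4 + 5 + (-11) + (-2) + ? → (2,5) = 0 − (-12) = 12.
From column 3, 0 − (-11 + 0 + 11 + (-3)) gives (1,3) = 3.
Main diagonal must total 0; the given cells sum to 10, so (5,5) = -10.
The remaining cell in row 5 is (5,4) = 0 − (-6) = 6.
Column 4 needs 0; the known cells sum to 8, so (1,4) = -8.
Column 5 needs 0; the known cells sum to -4, so (4,5) = 4.
Using row 1: 10 + 3 + (-8) + 1 + ? → (1,2) = 0 − 6 = -6.
From row 4, 0 − (2 + 11 + (-5) + 4) gives (4,1) = -12.

-12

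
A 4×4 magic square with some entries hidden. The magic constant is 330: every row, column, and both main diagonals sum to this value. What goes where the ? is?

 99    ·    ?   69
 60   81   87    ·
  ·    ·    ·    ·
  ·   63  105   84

72

From row 2, 330 − (60 + 81 + 87) gives (2,4) = 102.
Row 4: 63 + 105 + 84 + ? = 330, so (4,1) = 78.
From column 1, 330 − (99 + 60 + 78) gives (3,1) = 93.
The remaining cell in column 4 is (3,4) = 330 − 255 = 75.
Main diagonal must total 330; the given cells sum to 264, so (3,3) = 66.
Anti-diagonal needs 330; the known cells sum to 234, so (3,2) = 96.
Using column 2: 81 + 96 + 63 + ? → (1,2) = 330 − 240 = 90.
From column 3, 330 − (87 + 66 + 105) gives (1,3) = 72.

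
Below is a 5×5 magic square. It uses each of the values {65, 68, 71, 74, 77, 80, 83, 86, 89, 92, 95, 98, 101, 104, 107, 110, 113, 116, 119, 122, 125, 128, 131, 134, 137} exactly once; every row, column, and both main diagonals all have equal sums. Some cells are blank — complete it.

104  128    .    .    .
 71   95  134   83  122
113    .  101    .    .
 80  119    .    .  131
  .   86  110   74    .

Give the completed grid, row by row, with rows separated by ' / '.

104 128 92 116 65 / 71 95 134 83 122 / 113 77 101 125 89 / 80 119 68 107 131 / 137 86 110 74 98

The 25 entries sum to 2525, so each line sums to 2525/5 = 505.
Using column 1: 104 + 71 + 113 + 80 + ? → (5,1) = 505 − 368 = 137.
Column 2 must total 505; the given cells sum to 428, so (3,2) = 77.
Anti-diagonal: 83 + 101 + 119 + 137 + ? = 505, so (1,5) = 65.
From row 5, 505 − (137 + 86 + 110 + 74) gives (5,5) = 98.
Using column 5: 65 + 122 + 131 + 98 + ? → (3,5) = 505 − 416 = 89.
Main diagonal must total 505; the given cells sum to 398, so (4,4) = 107.
Row 3 must total 505; the given cells sum to 380, so (3,4) = 125.
The remaining cell in row 4 is (4,3) = 505 − 437 = 68.
The remaining cell in column 3 is (1,3) = 505 − 413 = 92.
Column 4 must total 505; the given cells sum to 389, so (1,4) = 116.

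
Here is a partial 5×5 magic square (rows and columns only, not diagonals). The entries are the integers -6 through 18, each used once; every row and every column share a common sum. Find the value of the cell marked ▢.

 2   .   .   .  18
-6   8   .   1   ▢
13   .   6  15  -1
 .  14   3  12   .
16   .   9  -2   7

10

The entries are -6 through 18, which sum to 150, so each line sums to 150/5 = 30.
Using row 3: 13 + 6 + 15 + (-1) + ? → (3,2) = 30 − 33 = -3.
Row 5: 16 + 9 + (-2) + 7 + ? = 30, so (5,2) = 0.
Column 1 needs 30; the known cells sum to 25, so (4,1) = 5.
Column 2 needs 30; the known cells sum to 19, so (1,2) = 11.
Column 4 must total 30; the given cells sum to 26, so (1,4) = 4.
Row 1: 2 + 11 + 4 + 18 + ? = 30, so (1,3) = -5.
Row 4 needs 30; the known cells sum to 34, so (4,5) = -4.
Column 3 needs 30; the known cells sum to 13, so (2,3) = 17.
Column 5: 18 + (-1) + (-4) + 7 + ? = 30, so (2,5) = 10.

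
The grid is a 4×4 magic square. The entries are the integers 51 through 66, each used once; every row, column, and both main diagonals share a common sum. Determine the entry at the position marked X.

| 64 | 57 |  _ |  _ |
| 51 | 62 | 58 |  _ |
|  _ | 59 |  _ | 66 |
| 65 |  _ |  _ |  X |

The entries are 51 through 66, which sum to 936, so each line sums to 936/4 = 234.
Using row 2: 51 + 62 + 58 + ? → (2,4) = 234 − 171 = 63.
Using column 1: 64 + 51 + 65 + ? → (3,1) = 234 − 180 = 54.
Column 2 must total 234; the given cells sum to 178, so (4,2) = 56.
From anti-diagonal, 234 − (58 + 59 + 65) gives (1,4) = 52.
Row 1 must total 234; the given cells sum to 173, so (1,3) = 61.
The remaining cell in row 3 is (3,3) = 234 − 179 = 55.
Using column 3: 61 + 58 + 55 + ? → (4,3) = 234 − 174 = 60.
Column 4 must total 234; the given cells sum to 181, so (4,4) = 53.

53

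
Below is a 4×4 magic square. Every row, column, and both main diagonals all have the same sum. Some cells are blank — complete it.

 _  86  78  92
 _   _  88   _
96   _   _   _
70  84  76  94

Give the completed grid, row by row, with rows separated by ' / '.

Row 4 is already complete: 70 + 84 + 76 + 94 = 324, so that is the magic constant.
Row 1 must total 324; the given cells sum to 256, so (1,1) = 68.
Using column 1: 68 + 96 + 70 + ? → (2,1) = 324 − 234 = 90.
Column 3 must total 324; the given cells sum to 242, so (3,3) = 82.
Main diagonal must total 324; the given cells sum to 244, so (2,2) = 80.
Anti-diagonal must total 324; the given cells sum to 250, so (3,2) = 74.
The remaining cell in row 2 is (2,4) = 324 − 258 = 66.
The remaining cell in row 3 is (3,4) = 324 − 252 = 72.

68 86 78 92 / 90 80 88 66 / 96 74 82 72 / 70 84 76 94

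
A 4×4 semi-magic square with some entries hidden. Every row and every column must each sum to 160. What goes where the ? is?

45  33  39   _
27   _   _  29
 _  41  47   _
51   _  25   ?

53

The remaining cell in row 1 is (1,4) = 160 − 117 = 43.
Column 1 must total 160; the given cells sum to 123, so (3,1) = 37.
Column 3 must total 160; the given cells sum to 111, so (2,3) = 49.
The remaining cell in row 2 is (2,2) = 160 − 105 = 55.
The remaining cell in row 3 is (3,4) = 160 − 125 = 35.
Using column 2: 33 + 55 + 41 + ? → (4,2) = 160 − 129 = 31.
Column 4 must total 160; the given cells sum to 107, so (4,4) = 53.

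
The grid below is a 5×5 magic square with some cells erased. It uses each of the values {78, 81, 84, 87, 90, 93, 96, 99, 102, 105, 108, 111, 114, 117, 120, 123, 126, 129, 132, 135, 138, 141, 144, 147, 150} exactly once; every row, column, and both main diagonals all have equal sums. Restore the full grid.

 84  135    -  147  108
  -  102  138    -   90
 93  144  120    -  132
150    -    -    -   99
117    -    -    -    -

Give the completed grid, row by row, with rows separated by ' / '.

The 25 entries sum to 2850, so each line sums to 2850/5 = 570.
Using row 1: 84 + 135 + 147 + 108 + ? → (1,3) = 570 − 474 = 96.
From row 3, 570 − (93 + 144 + 120 + 132) gives (3,4) = 81.
From column 1, 570 − (84 + 93 + 150 + 117) gives (2,1) = 126.
Using column 5: 108 + 90 + 132 + 99 + ? → (5,5) = 570 − 429 = 141.
Main diagonal needs 570; the known cells sum to 447, so (4,4) = 123.
From row 2, 570 − (126 + 102 + 138 + 90) gives (2,4) = 114.
From column 4, 570 − (147 + 114 + 81 + 123) gives (5,4) = 105.
Anti-diagonal: 108 + 114 + 120 + 117 + ? = 570, so (4,2) = 111.
Row 4 must total 570; the given cells sum to 483, so (4,3) = 87.
Column 2 must total 570; the given cells sum to 492, so (5,2) = 78.
Using column 3: 96 + 138 + 120 + 87 + ? → (5,3) = 570 − 441 = 129.

84 135 96 147 108 / 126 102 138 114 90 / 93 144 120 81 132 / 150 111 87 123 99 / 117 78 129 105 141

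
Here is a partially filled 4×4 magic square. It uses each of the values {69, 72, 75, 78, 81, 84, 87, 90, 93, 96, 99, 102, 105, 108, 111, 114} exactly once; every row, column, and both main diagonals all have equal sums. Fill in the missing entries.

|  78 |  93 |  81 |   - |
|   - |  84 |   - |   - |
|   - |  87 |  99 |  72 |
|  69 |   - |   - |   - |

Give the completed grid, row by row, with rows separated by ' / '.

The 16 entries sum to 1464, so each line sums to 1464/4 = 366.
Using row 1: 78 + 93 + 81 + ? → (1,4) = 366 − 252 = 114.
Row 3: 87 + 99 + 72 + ? = 366, so (3,1) = 108.
Using column 1: 78 + 108 + 69 + ? → (2,1) = 366 − 255 = 111.
Column 2: 93 + 84 + 87 + ? = 366, so (4,2) = 102.
Using main diagonal: 78 + 84 + 99 + ? → (4,4) = 366 − 261 = 105.
Anti-diagonal: 114 + 87 + 69 + ? = 366, so (2,3) = 96.
Using row 2: 111 + 84 + 96 + ? → (2,4) = 366 − 291 = 75.
Row 4 must total 366; the given cells sum to 276, so (4,3) = 90.

78 93 81 114 / 111 84 96 75 / 108 87 99 72 / 69 102 90 105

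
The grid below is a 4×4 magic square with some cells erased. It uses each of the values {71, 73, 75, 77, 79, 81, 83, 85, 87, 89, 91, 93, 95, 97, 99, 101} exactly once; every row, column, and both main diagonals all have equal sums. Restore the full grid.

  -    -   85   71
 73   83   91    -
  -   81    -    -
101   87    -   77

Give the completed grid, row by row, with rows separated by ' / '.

95 93 85 71 / 73 83 91 97 / 75 81 89 99 / 101 87 79 77

The 16 entries sum to 1376, so each line sums to 1376/4 = 344.
Row 2 must total 344; the given cells sum to 247, so (2,4) = 97.
Row 4: 101 + 87 + 77 + ? = 344, so (4,3) = 79.
Column 2 needs 344; the known cells sum to 251, so (1,2) = 93.
Column 3 needs 344; the known cells sum to 255, so (3,3) = 89.
Column 4 needs 344; the known cells sum to 245, so (3,4) = 99.
Using main diagonal: 83 + 89 + 77 + ? → (1,1) = 344 − 249 = 95.
From row 3, 344 − (81 + 89 + 99) gives (3,1) = 75.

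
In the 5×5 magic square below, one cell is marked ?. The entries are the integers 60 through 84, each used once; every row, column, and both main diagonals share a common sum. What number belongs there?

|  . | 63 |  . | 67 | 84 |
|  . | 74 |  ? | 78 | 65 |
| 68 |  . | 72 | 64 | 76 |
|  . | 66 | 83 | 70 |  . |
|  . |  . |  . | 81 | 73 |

61

The entries are 60 through 84, which sum to 1800, so each line sums to 1800/5 = 360.
From row 3, 360 − (68 + 72 + 64 + 76) gives (3,2) = 80.
Column 2 needs 360; the known cells sum to 283, so (5,2) = 77.
Using column 5: 84 + 65 + 76 + 73 + ? → (4,5) = 360 − 298 = 62.
The remaining cell in main diagonal is (1,1) = 360 − 289 = 71.
Using anti-diagonal: 84 + 78 + 72 + 66 + ? → (5,1) = 360 − 300 = 60.
From row 1, 360 − (71 + 63 + 67 + 84) gives (1,3) = 75.
From row 4, 360 − (66 + 83 + 70 + 62) gives (4,1) = 79.
Using row 5: 60 + 77 + 81 + 73 + ? → (5,3) = 360 − 291 = 69.
Using column 1: 71 + 68 + 79 + 60 + ? → (2,1) = 360 − 278 = 82.
Column 3 must total 360; the given cells sum to 299, so (2,3) = 61.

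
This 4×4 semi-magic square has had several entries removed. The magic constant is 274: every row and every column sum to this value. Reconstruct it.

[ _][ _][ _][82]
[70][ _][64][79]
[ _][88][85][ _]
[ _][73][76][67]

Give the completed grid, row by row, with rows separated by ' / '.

Using row 2: 70 + 64 + 79 + ? → (2,2) = 274 − 213 = 61.
The remaining cell in row 4 is (4,1) = 274 − 216 = 58.
The remaining cell in column 2 is (1,2) = 274 − 222 = 52.
Column 3 must total 274; the given cells sum to 225, so (1,3) = 49.
Column 4 must total 274; the given cells sum to 228, so (3,4) = 46.
From row 1, 274 − (52 + 49 + 82) gives (1,1) = 91.
From row 3, 274 − (88 + 85 + 46) gives (3,1) = 55.

91 52 49 82 / 70 61 64 79 / 55 88 85 46 / 58 73 76 67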